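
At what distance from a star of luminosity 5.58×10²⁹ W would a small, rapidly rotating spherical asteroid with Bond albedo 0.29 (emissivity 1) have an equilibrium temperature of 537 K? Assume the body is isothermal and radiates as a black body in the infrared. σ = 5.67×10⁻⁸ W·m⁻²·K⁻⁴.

d ≈ 1.29×10¹² m

For an isothermal black-emitting sphere, (1−a)S·πr² = σ·4πr²·T⁴ ⇒ S = 4σT⁴/(1−a).
S = 4·5.67×10⁻⁸·(537)⁴/0.710 = 26560 W/m².
Flux falls as S = L/(4πd²), so d = √(L/(4πS)) = √(5.58×10²⁹/(4π·26560)).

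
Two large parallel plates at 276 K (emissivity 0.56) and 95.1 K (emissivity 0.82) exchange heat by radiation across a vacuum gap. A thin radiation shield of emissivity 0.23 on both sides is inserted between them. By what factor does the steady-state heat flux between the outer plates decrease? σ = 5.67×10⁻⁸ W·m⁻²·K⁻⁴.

factor ≈ 4.84

Without shield: q₀ = σΔ(T⁴)/(1/ε₁+1/ε₂−1) with denominator 2.005.
With shield the two gaps are in series; the resistances add: (1/ε₁+1/ε_s−1)+(1/ε_s+1/ε₂−1) = 5.134+4.567 = 9.701.
Heat-flux ratio q₀/q = 9.701/2.005.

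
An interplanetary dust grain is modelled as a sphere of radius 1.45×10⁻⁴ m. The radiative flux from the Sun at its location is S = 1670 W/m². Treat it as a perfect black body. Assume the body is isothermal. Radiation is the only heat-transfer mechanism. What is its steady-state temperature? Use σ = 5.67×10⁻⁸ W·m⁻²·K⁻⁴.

T ≈ 293 K

At equilibrium, absorbed power = emitted power.
Absorbing cross-section = πr² = 6.605×10⁻⁸ m²; emitting surface = 4πr² = 2.642×10⁻⁷ m² (ratio 4).
S·A_cross = εσ·A_surf·T⁴  ⇒  T⁴ = S/(4σ).
T⁴ = 1.00·1670/(4·5.67×10⁻⁸) = 7.363×10⁹ K⁴.
T = (7.363×10⁹)^(1/4).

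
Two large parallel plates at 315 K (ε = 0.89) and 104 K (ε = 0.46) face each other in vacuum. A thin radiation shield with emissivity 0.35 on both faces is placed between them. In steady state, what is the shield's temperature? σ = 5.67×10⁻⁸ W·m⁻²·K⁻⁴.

In steady state the net flux on the hot side equals that on the cold side.
σ(T₁⁴−T_s⁴)/D₁ = σ(T_s⁴−T₂⁴)/D₂, with D₁ = 1/ε₁+1/ε_s−1 = 2.981, D₂ = 1/ε_s+1/ε₂−1 = 4.031.
Solve for T_s⁴: T_s⁴ = (D₂·T₁⁴ + D₁·T₂⁴)/(D₁+D₂) = 5.710×10⁹ K⁴.

T_s ≈ 275 K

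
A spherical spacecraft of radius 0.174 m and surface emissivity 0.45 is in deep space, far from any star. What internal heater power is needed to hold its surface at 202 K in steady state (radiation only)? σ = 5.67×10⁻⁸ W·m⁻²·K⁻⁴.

P = εσ·4πr²·T⁴.
4πr² = 0.3805 m²; T⁴ = 1.665×10⁹ K⁴.
P = 0.45·5.67×10⁻⁸·0.3805·1.665×10⁹.

P ≈ 16.2 W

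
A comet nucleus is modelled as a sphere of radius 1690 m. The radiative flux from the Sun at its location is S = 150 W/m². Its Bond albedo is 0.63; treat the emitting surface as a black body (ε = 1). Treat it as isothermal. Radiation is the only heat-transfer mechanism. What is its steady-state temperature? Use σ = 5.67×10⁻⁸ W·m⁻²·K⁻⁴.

At equilibrium, absorbed power = emitted power.
Absorbing cross-section = πr² = 8.973×10⁶ m²; emitting surface = 4πr² = 3.589×10⁷ m² (ratio 4).
(1−a)S·A_cross = εσ·A_surf·T⁴  ⇒  T⁴ = (1−a)S/(4σ).
T⁴ = 0.370·150/(4·5.67×10⁻⁸) = 2.447×10⁸ K⁴.
T = (2.447×10⁸)^(1/4).

T ≈ 125 K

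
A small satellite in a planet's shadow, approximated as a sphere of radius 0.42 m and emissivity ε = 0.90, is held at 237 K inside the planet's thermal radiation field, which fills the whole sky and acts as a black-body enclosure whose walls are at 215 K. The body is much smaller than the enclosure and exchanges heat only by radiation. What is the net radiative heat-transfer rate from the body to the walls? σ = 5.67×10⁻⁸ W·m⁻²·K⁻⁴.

P_net ≈ 115 W

For a small grey body in a large enclosure: P_net = εσA(T_body⁴ − T_wall⁴).
A = 4πr² = 2.217 m²; T_body⁴ − T_wall⁴ = 3.155×10⁹ − 2.137×10⁹ = 1.018×10⁹ K⁴.
|P_net| = 0.90·5.67×10⁻⁸·2.217·1.018×10⁹.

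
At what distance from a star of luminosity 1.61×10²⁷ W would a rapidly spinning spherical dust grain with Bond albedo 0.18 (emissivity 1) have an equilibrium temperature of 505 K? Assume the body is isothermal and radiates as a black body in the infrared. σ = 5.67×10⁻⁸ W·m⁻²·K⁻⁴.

d ≈ 8.44×10¹⁰ m

For an isothermal black-emitting sphere, (1−a)S·πr² = σ·4πr²·T⁴ ⇒ S = 4σT⁴/(1−a).
S = 4·5.67×10⁻⁸·(505)⁴/0.820 = 17990 W/m².
Flux falls as S = L/(4πd²), so d = √(L/(4πS)) = √(1.61×10²⁷/(4π·17990)).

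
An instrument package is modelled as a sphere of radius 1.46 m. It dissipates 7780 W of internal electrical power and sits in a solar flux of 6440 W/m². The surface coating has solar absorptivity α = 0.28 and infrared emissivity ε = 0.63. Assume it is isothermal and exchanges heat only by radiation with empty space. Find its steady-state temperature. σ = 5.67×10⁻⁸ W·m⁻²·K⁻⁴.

T ≈ 380 K

At steady state, absorbed solar power + internal power = radiated power.
Absorbed: α·S·A_cross = 0.28·6440·6.697 = 12080 W (cross-section πr²).
Total input = 12080 + 7780 = 19860 W.
Radiated: εσ·A_surf·T⁴ with A_surf = 4πr² = 26.79 m².
T⁴ = 19860/(0.63·5.67×10⁻⁸·26.79) = 2.075×10¹⁰ K⁴.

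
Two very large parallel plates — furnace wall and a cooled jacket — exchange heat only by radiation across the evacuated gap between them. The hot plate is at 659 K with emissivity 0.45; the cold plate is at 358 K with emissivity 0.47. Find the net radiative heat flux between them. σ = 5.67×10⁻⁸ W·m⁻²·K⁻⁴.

q ≈ 2910 W/m²

For two infinite grey parallel plates, q = σ(T₁⁴ − T₂⁴)/(1/ε₁ + 1/ε₂ − 1).
T₁⁴ − T₂⁴ = 1.886×10¹¹ − 1.643×10¹⁰ = 1.722×10¹¹ K⁴.
1/ε₁ + 1/ε₂ − 1 = 2.222 + 2.128 − 1 = 3.350.
q = 5.67×10⁻⁸ × 1.722×10¹¹ / 3.350.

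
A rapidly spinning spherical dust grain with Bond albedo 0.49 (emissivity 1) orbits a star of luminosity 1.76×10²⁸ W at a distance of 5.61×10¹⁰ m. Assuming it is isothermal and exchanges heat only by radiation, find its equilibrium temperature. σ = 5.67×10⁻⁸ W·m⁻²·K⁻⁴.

T ≈ 1000 K

First find the stellar flux at distance d: S = L/(4πd²) = 1.76×10²⁸/(4π·(5.61×10¹⁰)²) = 4.450×10⁵ W/m².
For an isothermal sphere, absorbed (1−a)S·πr² = emitted σ·4πr²·T⁴, so T⁴ = (1−a)S/(4σ).
T⁴ = 0.510·4.450×10⁵/(4·5.67×10⁻⁸) = 1.001×10¹² K⁴.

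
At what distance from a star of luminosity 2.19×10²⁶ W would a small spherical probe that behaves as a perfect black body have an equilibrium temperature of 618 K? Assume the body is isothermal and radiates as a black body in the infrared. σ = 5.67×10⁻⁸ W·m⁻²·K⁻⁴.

For an isothermal black-emitting sphere, (1−a)S·πr² = σ·4πr²·T⁴ ⇒ S = 4σT⁴/(1−a).
S = 4·5.67×10⁻⁸·(618)⁴/1.00 = 33080 W/m².
Flux falls as S = L/(4πd²), so d = √(L/(4πS)) = √(2.19×10²⁶/(4π·33080)).

d ≈ 2.30×10¹⁰ m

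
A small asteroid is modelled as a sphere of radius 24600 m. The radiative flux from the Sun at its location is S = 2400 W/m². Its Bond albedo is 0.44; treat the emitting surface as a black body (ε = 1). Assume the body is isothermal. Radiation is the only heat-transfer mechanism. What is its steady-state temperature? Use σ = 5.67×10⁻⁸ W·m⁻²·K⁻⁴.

At equilibrium, absorbed power = emitted power.
Absorbing cross-section = πr² = 1.901×10⁹ m²; emitting surface = 4πr² = 7.605×10⁹ m² (ratio 4).
(1−a)S·A_cross = εσ·A_surf·T⁴  ⇒  T⁴ = (1−a)S/(4σ).
T⁴ = 0.560·2400/(4·5.67×10⁻⁸) = 5.926×10⁹ K⁴.
T = (5.926×10⁹)^(1/4).

T ≈ 277 K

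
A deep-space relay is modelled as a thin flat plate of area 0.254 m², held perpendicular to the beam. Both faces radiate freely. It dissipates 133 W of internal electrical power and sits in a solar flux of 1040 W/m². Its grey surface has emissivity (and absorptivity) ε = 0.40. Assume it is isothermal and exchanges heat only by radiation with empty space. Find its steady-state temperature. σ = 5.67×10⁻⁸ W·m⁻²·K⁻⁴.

T ≈ 379 K

At steady state, absorbed solar power + internal power = radiated power.
Absorbed: α·S·A_cross = 0.40·1040·0.2540 = 105.7 W (cross-section A).
Total input = 105.7 + 133 = 238.7 W.
Radiated: εσ·A_surf·T⁴ with A_surf = 2A = 0.5080 m².
T⁴ = 238.7/(0.40·5.67×10⁻⁸·0.5080) = 2.071×10¹⁰ K⁴.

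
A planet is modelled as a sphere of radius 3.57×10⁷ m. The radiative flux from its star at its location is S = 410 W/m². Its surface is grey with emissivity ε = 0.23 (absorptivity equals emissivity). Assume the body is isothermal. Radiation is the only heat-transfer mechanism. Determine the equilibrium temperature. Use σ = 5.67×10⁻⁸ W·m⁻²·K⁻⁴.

At equilibrium, absorbed power = emitted power.
Absorbing cross-section = πr² = 4.004×10¹⁵ m²; emitting surface = 4πr² = 1.602×10¹⁶ m² (ratio 4).
εS·A_cross = εσ·A_surf·T⁴  ⇒  T⁴ = S/(4σ)   (ε cancels).
T⁴ = 410/(4·5.67×10⁻⁸) = 1.808×10⁹ K⁴.
T = (1.808×10⁹)^(1/4).

T ≈ 206 K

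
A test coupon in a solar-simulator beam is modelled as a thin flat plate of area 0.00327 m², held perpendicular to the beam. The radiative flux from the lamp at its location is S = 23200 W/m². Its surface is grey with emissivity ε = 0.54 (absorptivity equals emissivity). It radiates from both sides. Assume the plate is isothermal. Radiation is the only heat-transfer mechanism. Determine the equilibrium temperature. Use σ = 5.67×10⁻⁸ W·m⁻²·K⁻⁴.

T ≈ 673 K

At equilibrium, absorbed power = emitted power.
Absorbing cross-section = A = 0.003270 m²; emitting surface = 2A = 0.006540 m² (ratio 2).
εS·A_cross = εσ·A_surf·T⁴  ⇒  T⁴ = S/(2σ)   (ε cancels).
T⁴ = 23200/(2·5.67×10⁻⁸) = 2.046×10¹¹ K⁴.
T = (2.046×10¹¹)^(1/4).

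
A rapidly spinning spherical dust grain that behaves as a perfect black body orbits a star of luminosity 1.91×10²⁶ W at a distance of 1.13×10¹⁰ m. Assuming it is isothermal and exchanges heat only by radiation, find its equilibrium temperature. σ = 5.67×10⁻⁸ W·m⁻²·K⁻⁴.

First find the stellar flux at distance d: S = L/(4πd²) = 1.91×10²⁶/(4π·(1.13×10¹⁰)²) = 1.190×10⁵ W/m².
For an isothermal sphere, absorbed (1−a)S·πr² = emitted σ·4πr²·T⁴, so T⁴ = (1−a)S/(4σ).
T⁴ = 1.00·1.190×10⁵/(4·5.67×10⁻⁸) = 5.248×10¹¹ K⁴.

T ≈ 851 K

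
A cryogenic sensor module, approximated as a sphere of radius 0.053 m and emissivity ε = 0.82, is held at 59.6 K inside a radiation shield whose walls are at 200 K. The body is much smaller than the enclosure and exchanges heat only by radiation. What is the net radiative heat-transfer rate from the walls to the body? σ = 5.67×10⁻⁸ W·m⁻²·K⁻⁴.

For a small grey body in a large enclosure: P_net = εσA(T_body⁴ − T_wall⁴).
A = 4πr² = 0.03530 m²; T_body⁴ − T_wall⁴ = 1.262×10⁷ − 1.600×10⁹ = -1.587×10⁹ K⁴.
|P_net| = 0.82·5.67×10⁻⁸·0.03530·1.587×10⁹.

P_net ≈ 2.61 W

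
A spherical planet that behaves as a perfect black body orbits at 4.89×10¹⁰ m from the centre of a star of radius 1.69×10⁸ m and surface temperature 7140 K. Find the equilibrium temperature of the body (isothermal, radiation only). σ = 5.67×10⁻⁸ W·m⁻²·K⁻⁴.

The star's surface emits σT_*⁴; at distance d the flux is S = σT_*⁴(R_*/d)².
S = 5.67×10⁻⁸·(7140)⁴·(1.69×10⁸/4.89×10¹⁰)² = 1760 W/m².
For an isothermal sphere T⁴ = (1−a)S/(4σ) = 7.760×10⁹ K⁴.

T ≈ 297 K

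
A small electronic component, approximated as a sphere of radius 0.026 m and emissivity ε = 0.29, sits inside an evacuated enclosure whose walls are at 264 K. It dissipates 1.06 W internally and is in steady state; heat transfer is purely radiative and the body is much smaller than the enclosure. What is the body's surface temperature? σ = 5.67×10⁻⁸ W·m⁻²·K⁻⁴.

T ≈ 334 K

For a small grey body in a large enclosure, net radiated power = εσA(T⁴ − T_w⁴).
Steady state: P = εσA(T⁴ − T_w⁴) with A = 4πr² = 0.008495 m².
T⁴ = P/(εσA) + T_w⁴ = 1.06/(0.29·5.67×10⁻⁸·0.008495) + (264)⁴
    = 7.589×10⁹ + 4.858×10⁹ = 1.245×10¹⁰ K⁴.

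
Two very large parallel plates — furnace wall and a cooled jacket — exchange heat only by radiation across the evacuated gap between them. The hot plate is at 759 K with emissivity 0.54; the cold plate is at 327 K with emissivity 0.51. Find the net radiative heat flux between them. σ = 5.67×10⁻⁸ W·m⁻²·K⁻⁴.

For two infinite grey parallel plates, q = σ(T₁⁴ − T₂⁴)/(1/ε₁ + 1/ε₂ − 1).
T₁⁴ − T₂⁴ = 3.319×10¹¹ − 1.143×10¹⁰ = 3.204×10¹¹ K⁴.
1/ε₁ + 1/ε₂ − 1 = 1.852 + 1.961 − 1 = 2.813.
q = 5.67×10⁻⁸ × 3.204×10¹¹ / 2.813.

q ≈ 6460 W/m²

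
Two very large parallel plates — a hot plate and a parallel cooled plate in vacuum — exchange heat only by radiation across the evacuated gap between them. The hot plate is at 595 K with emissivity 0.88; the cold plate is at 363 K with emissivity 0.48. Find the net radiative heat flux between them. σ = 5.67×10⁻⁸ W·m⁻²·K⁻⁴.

q ≈ 2760 W/m²

For two infinite grey parallel plates, q = σ(T₁⁴ − T₂⁴)/(1/ε₁ + 1/ε₂ − 1).
T₁⁴ − T₂⁴ = 1.253×10¹¹ − 1.736×10¹⁰ = 1.080×10¹¹ K⁴.
1/ε₁ + 1/ε₂ − 1 = 1.136 + 2.083 − 1 = 2.220.
q = 5.67×10⁻⁸ × 1.080×10¹¹ / 2.220.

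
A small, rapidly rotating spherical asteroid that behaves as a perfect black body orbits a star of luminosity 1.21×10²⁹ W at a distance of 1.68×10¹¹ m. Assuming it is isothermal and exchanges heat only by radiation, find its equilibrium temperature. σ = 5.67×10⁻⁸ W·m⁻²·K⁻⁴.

T ≈ 1110 K

First find the stellar flux at distance d: S = L/(4πd²) = 1.21×10²⁹/(4π·(1.68×10¹¹)²) = 3.412×10⁵ W/m².
For an isothermal sphere, absorbed (1−a)S·πr² = emitted σ·4πr²·T⁴, so T⁴ = (1−a)S/(4σ).
T⁴ = 1.00·3.412×10⁵/(4·5.67×10⁻⁸) = 1.504×10¹² K⁴.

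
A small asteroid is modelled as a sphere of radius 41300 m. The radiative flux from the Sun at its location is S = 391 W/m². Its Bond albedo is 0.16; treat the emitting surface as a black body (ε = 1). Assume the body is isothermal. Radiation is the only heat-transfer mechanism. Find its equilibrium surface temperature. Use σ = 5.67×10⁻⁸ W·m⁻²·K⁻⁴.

T ≈ 195 K

At equilibrium, absorbed power = emitted power.
Absorbing cross-section = πr² = 5.359×10⁹ m²; emitting surface = 4πr² = 2.143×10¹⁰ m² (ratio 4).
(1−a)S·A_cross = εσ·A_surf·T⁴  ⇒  T⁴ = (1−a)S/(4σ).
T⁴ = 0.840·391/(4·5.67×10⁻⁸) = 1.448×10⁹ K⁴.
T = (1.448×10⁹)^(1/4).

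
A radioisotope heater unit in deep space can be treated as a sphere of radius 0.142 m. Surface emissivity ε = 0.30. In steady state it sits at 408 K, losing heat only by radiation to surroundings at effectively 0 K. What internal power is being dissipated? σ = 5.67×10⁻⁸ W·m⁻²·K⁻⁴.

P ≈ 119 W

Steady state: P = εσA T⁴.
A = 4πr² = 0.2534 m²; T⁴ = (408)⁴ = 2.771×10¹⁰ K⁴.
P = 0.30 × 5.67×10⁻⁸ × 0.2534 × 2.771×10¹⁰.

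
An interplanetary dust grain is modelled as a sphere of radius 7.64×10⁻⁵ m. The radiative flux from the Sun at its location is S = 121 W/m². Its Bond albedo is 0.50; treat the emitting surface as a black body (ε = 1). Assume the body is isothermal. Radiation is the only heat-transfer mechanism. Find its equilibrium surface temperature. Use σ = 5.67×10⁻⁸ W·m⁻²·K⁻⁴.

At equilibrium, absorbed power = emitted power.
Absorbing cross-section = πr² = 1.834×10⁻⁸ m²; emitting surface = 4πr² = 7.335×10⁻⁸ m² (ratio 4).
(1−a)S·A_cross = εσ·A_surf·T⁴  ⇒  T⁴ = (1−a)S/(4σ).
T⁴ = 0.500·121/(4·5.67×10⁻⁸) = 2.668×10⁸ K⁴.
T = (2.668×10⁸)^(1/4).

T ≈ 128 K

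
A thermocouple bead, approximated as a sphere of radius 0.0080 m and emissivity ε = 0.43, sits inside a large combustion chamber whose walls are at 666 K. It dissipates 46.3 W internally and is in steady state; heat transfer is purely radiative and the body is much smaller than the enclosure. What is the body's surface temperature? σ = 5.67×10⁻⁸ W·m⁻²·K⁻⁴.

For a small grey body in a large enclosure, net radiated power = εσA(T⁴ − T_w⁴).
Steady state: P = εσA(T⁴ − T_w⁴) with A = 4πr² = 8.042×10⁻⁴ m².
T⁴ = P/(εσA) + T_w⁴ = 46.3/(0.43·5.67×10⁻⁸·8.042×10⁻⁴) + (666)⁴
    = 2.361×10¹² + 1.967×10¹¹ = 2.558×10¹² K⁴.

T ≈ 1260 K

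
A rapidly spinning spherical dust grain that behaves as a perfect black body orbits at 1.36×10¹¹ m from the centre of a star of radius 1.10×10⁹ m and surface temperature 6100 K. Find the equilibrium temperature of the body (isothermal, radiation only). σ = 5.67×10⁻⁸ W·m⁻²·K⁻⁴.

The star's surface emits σT_*⁴; at distance d the flux is S = σT_*⁴(R_*/d)².
S = 5.67×10⁻⁸·(6100)⁴·(1.10×10⁹/1.36×10¹¹)² = 5136 W/m².
For an isothermal sphere T⁴ = (1−a)S/(4σ) = 2.264×10¹⁰ K⁴.

T ≈ 388 K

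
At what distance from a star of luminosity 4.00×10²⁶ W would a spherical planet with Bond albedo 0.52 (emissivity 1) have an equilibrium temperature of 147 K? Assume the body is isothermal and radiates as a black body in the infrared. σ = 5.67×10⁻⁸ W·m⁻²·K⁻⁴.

For an isothermal black-emitting sphere, (1−a)S·πr² = σ·4πr²·T⁴ ⇒ S = 4σT⁴/(1−a).
S = 4·5.67×10⁻⁸·(147)⁴/0.480 = 220.6 W/m².
Flux falls as S = L/(4πd²), so d = √(L/(4πS)) = √(4.00×10²⁶/(4π·220.6)).

d ≈ 3.80×10¹¹ m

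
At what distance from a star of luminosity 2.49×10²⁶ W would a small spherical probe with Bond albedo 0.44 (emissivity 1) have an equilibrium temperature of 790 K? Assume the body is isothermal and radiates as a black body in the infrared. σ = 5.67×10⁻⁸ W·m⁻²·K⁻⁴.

For an isothermal black-emitting sphere, (1−a)S·πr² = σ·4πr²·T⁴ ⇒ S = 4σT⁴/(1−a).
S = 4·5.67×10⁻⁸·(790)⁴/0.560 = 1.577×10⁵ W/m².
Flux falls as S = L/(4πd²), so d = √(L/(4πS)) = √(2.49×10²⁶/(4π·1.577×10⁵)).

d ≈ 1.12×10¹⁰ m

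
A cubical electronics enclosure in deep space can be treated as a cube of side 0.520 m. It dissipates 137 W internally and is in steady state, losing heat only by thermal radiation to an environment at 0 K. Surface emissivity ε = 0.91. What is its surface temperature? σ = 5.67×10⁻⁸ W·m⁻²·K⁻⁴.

Steady state: internal power = radiated power, P = εσA T⁴.
Radiating area A = 6L² = 1.622 m².
T⁴ = P/(εσA) = 137/(0.91·5.67×10⁻⁸·1.622) = 1.637×10⁹ K⁴.
T = (1.637×10⁹)^(1/4).

T ≈ 201 K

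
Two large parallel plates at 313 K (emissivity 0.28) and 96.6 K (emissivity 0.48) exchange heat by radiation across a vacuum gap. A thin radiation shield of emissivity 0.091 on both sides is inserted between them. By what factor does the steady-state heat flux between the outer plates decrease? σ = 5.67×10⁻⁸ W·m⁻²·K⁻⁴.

Without shield: q₀ = σΔ(T⁴)/(1/ε₁+1/ε₂−1) with denominator 4.655.
With shield the two gaps are in series; the resistances add: (1/ε₁+1/ε_s−1)+(1/ε_s+1/ε₂−1) = 13.56+12.07 = 25.63.
Heat-flux ratio q₀/q = 25.63/4.655.

factor ≈ 5.51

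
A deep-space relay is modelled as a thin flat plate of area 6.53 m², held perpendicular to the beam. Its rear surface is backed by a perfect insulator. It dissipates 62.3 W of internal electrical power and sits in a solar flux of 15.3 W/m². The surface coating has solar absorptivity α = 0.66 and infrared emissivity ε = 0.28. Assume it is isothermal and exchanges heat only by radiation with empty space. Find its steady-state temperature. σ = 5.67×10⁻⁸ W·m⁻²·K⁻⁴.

T ≈ 188 K

At steady state, absorbed solar power + internal power = radiated power.
Absorbed: α·S·A_cross = 0.66·15.3·6.530 = 65.94 W (cross-section A).
Total input = 65.94 + 62.3 = 128.2 W.
Radiated: εσ·A_surf·T⁴ with A_surf = A = 6.530 m².
T⁴ = 128.2/(0.28·5.67×10⁻⁸·6.530) = 1.237×10⁹ K⁴.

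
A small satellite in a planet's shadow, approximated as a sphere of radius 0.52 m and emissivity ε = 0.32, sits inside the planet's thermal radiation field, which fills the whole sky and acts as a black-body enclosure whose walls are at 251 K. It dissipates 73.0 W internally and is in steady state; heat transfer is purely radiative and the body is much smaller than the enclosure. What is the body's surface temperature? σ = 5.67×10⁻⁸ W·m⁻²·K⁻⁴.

T ≈ 268 K

For a small grey body in a large enclosure, net radiated power = εσA(T⁴ − T_w⁴).
Steady state: P = εσA(T⁴ − T_w⁴) with A = 4πr² = 3.398 m².
T⁴ = P/(εσA) + T_w⁴ = 73.0/(0.32·5.67×10⁻⁸·3.398) + (251)⁴
    = 1.184×10⁹ + 3.969×10⁹ = 5.153×10⁹ K⁴.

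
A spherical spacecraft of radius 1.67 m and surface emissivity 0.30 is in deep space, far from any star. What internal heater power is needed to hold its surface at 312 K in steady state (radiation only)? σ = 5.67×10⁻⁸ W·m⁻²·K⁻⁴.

P = εσ·4πr²·T⁴.
4πr² = 35.05 m²; T⁴ = 9.476×10⁹ K⁴.
P = 0.30·5.67×10⁻⁸·35.05·9.476×10⁹.

P ≈ 5650 W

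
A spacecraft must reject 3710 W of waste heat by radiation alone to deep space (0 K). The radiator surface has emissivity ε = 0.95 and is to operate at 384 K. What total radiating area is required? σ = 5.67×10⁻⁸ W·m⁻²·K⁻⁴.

A ≈ 3.17 m²

P = εσA T⁴ ⇒ A = P/(εσT⁴).
T⁴ = 2.174×10¹⁰ K⁴.
A = 3710/(0.95 × 5.67×10⁻⁸ × 2.174×10¹⁰).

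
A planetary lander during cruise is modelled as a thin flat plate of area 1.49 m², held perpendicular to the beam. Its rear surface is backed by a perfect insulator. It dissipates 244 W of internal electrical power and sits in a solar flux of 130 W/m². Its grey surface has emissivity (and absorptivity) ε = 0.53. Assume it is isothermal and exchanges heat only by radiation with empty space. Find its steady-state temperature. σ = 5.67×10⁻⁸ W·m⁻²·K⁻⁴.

At steady state, absorbed solar power + internal power = radiated power.
Absorbed: α·S·A_cross = 0.53·130·1.490 = 102.7 W (cross-section A).
Total input = 102.7 + 244 = 346.7 W.
Radiated: εσ·A_surf·T⁴ with A_surf = A = 1.490 m².
T⁴ = 346.7/(0.53·5.67×10⁻⁸·1.490) = 7.742×10⁹ K⁴.

T ≈ 297 K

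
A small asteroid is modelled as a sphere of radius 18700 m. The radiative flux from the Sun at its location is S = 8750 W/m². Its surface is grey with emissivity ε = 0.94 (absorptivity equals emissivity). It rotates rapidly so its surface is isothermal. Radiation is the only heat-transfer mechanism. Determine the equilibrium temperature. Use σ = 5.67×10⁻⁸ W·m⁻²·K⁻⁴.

At equilibrium, absorbed power = emitted power.
Absorbing cross-section = πr² = 1.099×10⁹ m²; emitting surface = 4πr² = 4.394×10⁹ m² (ratio 4).
εS·A_cross = εσ·A_surf·T⁴  ⇒  T⁴ = S/(4σ)   (ε cancels).
T⁴ = 8750/(4·5.67×10⁻⁸) = 3.858×10¹⁰ K⁴.
T = (3.858×10¹⁰)^(1/4).

T ≈ 443 K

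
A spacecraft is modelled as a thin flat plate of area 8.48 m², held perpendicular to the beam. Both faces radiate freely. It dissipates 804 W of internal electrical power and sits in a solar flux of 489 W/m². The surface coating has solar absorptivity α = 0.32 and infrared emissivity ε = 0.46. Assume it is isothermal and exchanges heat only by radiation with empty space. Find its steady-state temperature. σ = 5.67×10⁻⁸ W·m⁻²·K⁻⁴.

T ≈ 263 K

At steady state, absorbed solar power + internal power = radiated power.
Absorbed: α·S·A_cross = 0.32·489·8.480 = 1327 W (cross-section A).
Total input = 1327 + 804 = 2131 W.
Radiated: εσ·A_surf·T⁴ with A_surf = 2A = 16.96 m².
T⁴ = 2131/(0.46·5.67×10⁻⁸·16.96) = 4.817×10⁹ K⁴.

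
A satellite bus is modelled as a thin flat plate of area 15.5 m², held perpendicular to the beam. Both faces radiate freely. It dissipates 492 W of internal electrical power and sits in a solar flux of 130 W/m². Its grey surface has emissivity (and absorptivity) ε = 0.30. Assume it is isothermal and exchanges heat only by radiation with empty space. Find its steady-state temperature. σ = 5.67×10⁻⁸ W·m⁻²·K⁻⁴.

T ≈ 214 K

At steady state, absorbed solar power + internal power = radiated power.
Absorbed: α·S·A_cross = 0.30·130·15.50 = 604.5 W (cross-section A).
Total input = 604.5 + 492 = 1096 W.
Radiated: εσ·A_surf·T⁴ with A_surf = 2A = 31.00 m².
T⁴ = 1096/(0.30·5.67×10⁻⁸·31.00) = 2.079×10⁹ K⁴.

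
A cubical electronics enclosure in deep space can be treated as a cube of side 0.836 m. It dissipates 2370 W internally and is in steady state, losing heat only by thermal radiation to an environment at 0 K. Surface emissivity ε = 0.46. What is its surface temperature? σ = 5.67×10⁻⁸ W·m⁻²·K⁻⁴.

T ≈ 384 K

Steady state: internal power = radiated power, P = εσA T⁴.
Radiating area A = 6L² = 4.193 m².
T⁴ = P/(εσA) = 2370/(0.46·5.67×10⁻⁸·4.193) = 2.167×10¹⁰ K⁴.
T = (2.167×10¹⁰)^(1/4).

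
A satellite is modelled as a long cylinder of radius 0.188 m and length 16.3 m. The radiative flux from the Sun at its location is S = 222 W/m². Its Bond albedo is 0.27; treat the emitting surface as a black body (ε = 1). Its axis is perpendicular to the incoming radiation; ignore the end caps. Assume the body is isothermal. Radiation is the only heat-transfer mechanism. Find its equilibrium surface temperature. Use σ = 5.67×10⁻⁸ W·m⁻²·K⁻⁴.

At equilibrium, absorbed power = emitted power.
Absorbing cross-section = 2rL = 6.129 m²; emitting surface = 2πrL = 19.25 m² (ratio π).
(1−a)S·A_cross = εσ·A_surf·T⁴  ⇒  T⁴ = (1−a)S/(πσ).
T⁴ = 0.730·222/(π·5.67×10⁻⁸) = 9.098×10⁸ K⁴.
T = (9.098×10⁸)^(1/4).

T ≈ 174 K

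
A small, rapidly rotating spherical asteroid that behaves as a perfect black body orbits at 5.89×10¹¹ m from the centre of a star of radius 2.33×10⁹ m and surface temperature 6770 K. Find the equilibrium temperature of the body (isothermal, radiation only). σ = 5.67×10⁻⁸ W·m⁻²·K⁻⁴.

T ≈ 301 K

The star's surface emits σT_*⁴; at distance d the flux is S = σT_*⁴(R_*/d)².
S = 5.67×10⁻⁸·(6770)⁴·(2.33×10⁹/5.89×10¹¹)² = 1864 W/m².
For an isothermal sphere T⁴ = (1−a)S/(4σ) = 8.218×10⁹ K⁴.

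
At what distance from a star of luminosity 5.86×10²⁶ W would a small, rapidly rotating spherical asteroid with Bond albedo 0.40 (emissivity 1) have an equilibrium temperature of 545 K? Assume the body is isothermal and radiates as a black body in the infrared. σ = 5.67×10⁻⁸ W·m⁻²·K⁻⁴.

For an isothermal black-emitting sphere, (1−a)S·πr² = σ·4πr²·T⁴ ⇒ S = 4σT⁴/(1−a).
S = 4·5.67×10⁻⁸·(545)⁴/0.600 = 33350 W/m².
Flux falls as S = L/(4πd²), so d = √(L/(4πS)) = √(5.86×10²⁶/(4π·33350)).

d ≈ 3.74×10¹⁰ m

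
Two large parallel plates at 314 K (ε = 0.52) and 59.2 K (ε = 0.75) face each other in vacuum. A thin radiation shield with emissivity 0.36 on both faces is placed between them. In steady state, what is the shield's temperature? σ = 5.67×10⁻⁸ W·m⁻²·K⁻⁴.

In steady state the net flux on the hot side equals that on the cold side.
σ(T₁⁴−T_s⁴)/D₁ = σ(T_s⁴−T₂⁴)/D₂, with D₁ = 1/ε₁+1/ε_s−1 = 3.701, D₂ = 1/ε_s+1/ε₂−1 = 3.111.
Solve for T_s⁴: T_s⁴ = (D₂·T₁⁴ + D₁·T₂⁴)/(D₁+D₂) = 4.446×10⁹ K⁴.

T_s ≈ 258 K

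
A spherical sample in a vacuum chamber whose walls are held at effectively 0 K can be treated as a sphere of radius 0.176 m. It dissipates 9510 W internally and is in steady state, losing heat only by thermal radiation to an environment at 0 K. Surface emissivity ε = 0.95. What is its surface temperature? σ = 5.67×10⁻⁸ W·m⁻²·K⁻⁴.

Steady state: internal power = radiated power, P = εσA T⁴.
Radiating area A = 4πr² = 0.3893 m².
T⁴ = P/(εσA) = 9510/(0.95·5.67×10⁻⁸·0.3893) = 4.536×10¹¹ K⁴.
T = (4.536×10¹¹)^(1/4).

T ≈ 821 K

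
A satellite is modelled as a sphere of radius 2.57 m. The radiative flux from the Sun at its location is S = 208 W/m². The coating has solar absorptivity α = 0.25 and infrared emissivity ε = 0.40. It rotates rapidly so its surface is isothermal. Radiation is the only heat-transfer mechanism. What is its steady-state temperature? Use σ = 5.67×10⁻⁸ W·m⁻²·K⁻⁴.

At equilibrium, absorbed power = emitted power.
Absorbing cross-section = πr² = 20.75 m²; emitting surface = 4πr² = 83.00 m² (ratio 4).
αS·A_cross = εσ·A_surf·T⁴  ⇒  T⁴ = αS/(ε·4σ).
T⁴ = 0.250·208/(0.40·4·5.67×10⁻⁸) = 5.732×10⁸ K⁴.
T = (5.732×10⁸)^(1/4).

T ≈ 155 K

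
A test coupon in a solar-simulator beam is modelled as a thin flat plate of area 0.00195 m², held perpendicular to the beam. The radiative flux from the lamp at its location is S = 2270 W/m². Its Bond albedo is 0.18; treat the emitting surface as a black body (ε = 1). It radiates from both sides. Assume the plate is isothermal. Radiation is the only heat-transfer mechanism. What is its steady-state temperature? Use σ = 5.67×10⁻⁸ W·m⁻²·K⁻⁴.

At equilibrium, absorbed power = emitted power.
Absorbing cross-section = A = 0.001950 m²; emitting surface = 2A = 0.003900 m² (ratio 2).
(1−a)S·A_cross = εσ·A_surf·T⁴  ⇒  T⁴ = (1−a)S/(2σ).
T⁴ = 0.820·2270/(2·5.67×10⁻⁸) = 1.641×10¹⁰ K⁴.
T = (1.641×10¹⁰)^(1/4).

T ≈ 358 K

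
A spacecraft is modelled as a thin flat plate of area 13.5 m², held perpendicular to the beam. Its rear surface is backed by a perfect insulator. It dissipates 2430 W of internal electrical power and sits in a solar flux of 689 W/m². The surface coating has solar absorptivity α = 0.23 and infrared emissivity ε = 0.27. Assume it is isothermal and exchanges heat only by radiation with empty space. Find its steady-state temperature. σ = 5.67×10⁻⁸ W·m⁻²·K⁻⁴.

T ≈ 386 K

At steady state, absorbed solar power + internal power = radiated power.
Absorbed: α·S·A_cross = 0.23·689·13.50 = 2139 W (cross-section A).
Total input = 2139 + 2430 = 4569 W.
Radiated: εσ·A_surf·T⁴ with A_surf = A = 13.50 m².
T⁴ = 4569/(0.27·5.67×10⁻⁸·13.50) = 2.211×10¹⁰ K⁴.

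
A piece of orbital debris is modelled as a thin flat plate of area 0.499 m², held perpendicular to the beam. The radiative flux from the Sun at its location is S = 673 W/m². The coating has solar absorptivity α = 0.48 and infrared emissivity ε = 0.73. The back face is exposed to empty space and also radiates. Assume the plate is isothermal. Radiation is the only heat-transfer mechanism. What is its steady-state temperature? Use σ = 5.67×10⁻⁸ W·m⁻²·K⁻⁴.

T ≈ 250 K

At equilibrium, absorbed power = emitted power.
Absorbing cross-section = A = 0.4990 m²; emitting surface = 2A = 0.9980 m² (ratio 2).
αS·A_cross = εσ·A_surf·T⁴  ⇒  T⁴ = αS/(ε·2σ).
T⁴ = 0.480·673/(0.73·2·5.67×10⁻⁸) = 3.902×10⁹ K⁴.
T = (3.902×10⁹)^(1/4).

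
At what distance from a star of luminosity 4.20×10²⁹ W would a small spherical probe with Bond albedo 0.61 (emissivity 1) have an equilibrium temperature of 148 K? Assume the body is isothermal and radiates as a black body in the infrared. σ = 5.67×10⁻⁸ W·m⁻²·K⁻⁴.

d ≈ 1.09×10¹³ m

For an isothermal black-emitting sphere, (1−a)S·πr² = σ·4πr²·T⁴ ⇒ S = 4σT⁴/(1−a).
S = 4·5.67×10⁻⁸·(148)⁴/0.390 = 279.0 W/m².
Flux falls as S = L/(4πd²), so d = √(L/(4πS)) = √(4.20×10²⁹/(4π·279.0)).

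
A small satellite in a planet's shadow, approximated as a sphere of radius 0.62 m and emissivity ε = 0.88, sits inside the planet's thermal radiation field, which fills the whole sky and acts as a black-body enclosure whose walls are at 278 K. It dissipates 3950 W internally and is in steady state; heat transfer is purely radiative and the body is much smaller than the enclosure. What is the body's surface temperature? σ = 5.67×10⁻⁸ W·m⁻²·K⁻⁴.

T ≈ 387 K

For a small grey body in a large enclosure, net radiated power = εσA(T⁴ − T_w⁴).
Steady state: P = εσA(T⁴ − T_w⁴) with A = 4πr² = 4.831 m².
T⁴ = P/(εσA) + T_w⁴ = 3950/(0.88·5.67×10⁻⁸·4.831) + (278)⁴
    = 1.639×10¹⁰ + 5.973×10⁹ = 2.236×10¹⁰ K⁴.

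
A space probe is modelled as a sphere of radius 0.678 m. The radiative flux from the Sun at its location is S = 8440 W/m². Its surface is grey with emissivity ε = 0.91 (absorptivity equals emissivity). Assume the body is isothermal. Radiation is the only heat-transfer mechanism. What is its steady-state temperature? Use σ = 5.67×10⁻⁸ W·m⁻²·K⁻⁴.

At equilibrium, absorbed power = emitted power.
Absorbing cross-section = πr² = 1.444 m²; emitting surface = 4πr² = 5.777 m² (ratio 4).
εS·A_cross = εσ·A_surf·T⁴  ⇒  T⁴ = S/(4σ)   (ε cancels).
T⁴ = 8440/(4·5.67×10⁻⁸) = 3.721×10¹⁰ K⁴.
T = (3.721×10¹⁰)^(1/4).

T ≈ 439 K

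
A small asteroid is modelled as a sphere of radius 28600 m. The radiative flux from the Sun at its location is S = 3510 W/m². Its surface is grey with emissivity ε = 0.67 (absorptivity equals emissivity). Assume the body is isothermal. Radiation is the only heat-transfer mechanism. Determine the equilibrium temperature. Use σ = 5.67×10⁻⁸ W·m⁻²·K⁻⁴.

At equilibrium, absorbed power = emitted power.
Absorbing cross-section = πr² = 2.570×10⁹ m²; emitting surface = 4πr² = 1.028×10¹⁰ m² (ratio 4).
εS·A_cross = εσ·A_surf·T⁴  ⇒  T⁴ = S/(4σ)   (ε cancels).
T⁴ = 3510/(4·5.67×10⁻⁸) = 1.548×10¹⁰ K⁴.
T = (1.548×10¹⁰)^(1/4).

T ≈ 353 K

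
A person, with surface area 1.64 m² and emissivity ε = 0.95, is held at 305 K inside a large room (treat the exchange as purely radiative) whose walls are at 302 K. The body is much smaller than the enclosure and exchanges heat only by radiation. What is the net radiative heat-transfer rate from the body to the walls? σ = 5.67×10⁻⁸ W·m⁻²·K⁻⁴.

For a small grey body in a large enclosure: P_net = εσA(T_body⁴ − T_wall⁴).
A = 1.64 m²; T_body⁴ − T_wall⁴ = 8.654×10⁹ − 8.318×10⁹ = 3.355×10⁸ K⁴.
|P_net| = 0.95·5.67×10⁻⁸·1.640·3.355×10⁸.

P_net ≈ 29.6 W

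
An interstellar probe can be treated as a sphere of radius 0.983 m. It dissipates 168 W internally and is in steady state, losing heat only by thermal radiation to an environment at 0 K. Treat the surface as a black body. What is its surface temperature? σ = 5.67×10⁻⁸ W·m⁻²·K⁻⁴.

T ≈ 125 K

Steady state: internal power = radiated power, P = εσA T⁴.
Radiating area A = 4πr² = 12.14 m².
T⁴ = P/(εσA) = 168/(1.0·5.67×10⁻⁸·12.14) = 2.440×10⁸ K⁴.
T = (2.440×10⁸)^(1/4).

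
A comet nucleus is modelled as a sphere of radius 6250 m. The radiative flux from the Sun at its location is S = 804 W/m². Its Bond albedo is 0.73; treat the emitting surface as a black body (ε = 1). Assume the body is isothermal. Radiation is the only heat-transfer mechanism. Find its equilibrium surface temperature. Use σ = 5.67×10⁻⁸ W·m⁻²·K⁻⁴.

T ≈ 176 K

At equilibrium, absorbed power = emitted power.
Absorbing cross-section = πr² = 1.227×10⁸ m²; emitting surface = 4πr² = 4.909×10⁸ m² (ratio 4).
(1−a)S·A_cross = εσ·A_surf·T⁴  ⇒  T⁴ = (1−a)S/(4σ).
T⁴ = 0.270·804/(4·5.67×10⁻⁸) = 9.571×10⁸ K⁴.
T = (9.571×10⁸)^(1/4).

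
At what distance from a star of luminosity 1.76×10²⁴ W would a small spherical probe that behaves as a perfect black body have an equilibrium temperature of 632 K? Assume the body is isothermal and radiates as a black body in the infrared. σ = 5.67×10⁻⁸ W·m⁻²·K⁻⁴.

d ≈ 1.97×10⁹ m

For an isothermal black-emitting sphere, (1−a)S·πr² = σ·4πr²·T⁴ ⇒ S = 4σT⁴/(1−a).
S = 4·5.67×10⁻⁸·(632)⁴/1.00 = 36180 W/m².
Flux falls as S = L/(4πd²), so d = √(L/(4πS)) = √(1.76×10²⁴/(4π·36180)).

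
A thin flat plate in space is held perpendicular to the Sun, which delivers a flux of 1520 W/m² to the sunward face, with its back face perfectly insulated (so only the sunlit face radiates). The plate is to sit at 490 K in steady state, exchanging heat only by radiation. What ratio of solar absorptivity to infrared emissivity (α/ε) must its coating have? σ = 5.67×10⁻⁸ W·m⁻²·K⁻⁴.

Balance: αS·A = εσ·1A·T⁴ ⇒ α/ε = σT⁴/S.
α/ε = 5.67×10⁻⁸·(490)⁴/1520 = 5.67×10⁻⁸·5.765×10¹⁰/1520.

α/ε ≈ 2.15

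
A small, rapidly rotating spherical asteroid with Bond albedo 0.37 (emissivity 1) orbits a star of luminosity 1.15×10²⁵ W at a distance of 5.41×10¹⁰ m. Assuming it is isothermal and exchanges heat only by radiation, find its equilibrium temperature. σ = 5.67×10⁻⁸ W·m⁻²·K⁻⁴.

First find the stellar flux at distance d: S = L/(4πd²) = 1.15×10²⁵/(4π·(5.41×10¹⁰)²) = 312.7 W/m².
For an isothermal sphere, absorbed (1−a)S·πr² = emitted σ·4πr²·T⁴, so T⁴ = (1−a)S/(4σ).
T⁴ = 0.630·312.7/(4·5.67×10⁻⁸) = 8.685×10⁸ K⁴.

T ≈ 172 K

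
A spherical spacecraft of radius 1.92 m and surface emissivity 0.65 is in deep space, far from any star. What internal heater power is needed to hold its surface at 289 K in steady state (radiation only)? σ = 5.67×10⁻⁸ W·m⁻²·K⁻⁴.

P ≈ 11900 W

P = εσ·4πr²·T⁴.
4πr² = 46.32 m²; T⁴ = 6.976×10⁹ K⁴.
P = 0.65·5.67×10⁻⁸·46.32·6.976×10⁹.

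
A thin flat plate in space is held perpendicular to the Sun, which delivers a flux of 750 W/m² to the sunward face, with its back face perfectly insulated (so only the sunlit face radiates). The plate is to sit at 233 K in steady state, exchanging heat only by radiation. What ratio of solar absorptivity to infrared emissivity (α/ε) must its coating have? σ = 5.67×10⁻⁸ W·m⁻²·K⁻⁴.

Balance: αS·A = εσ·1A·T⁴ ⇒ α/ε = σT⁴/S.
α/ε = 5.67×10⁻⁸·(233)⁴/750 = 5.67×10⁻⁸·2.947×10⁹/750.

α/ε ≈ 0.223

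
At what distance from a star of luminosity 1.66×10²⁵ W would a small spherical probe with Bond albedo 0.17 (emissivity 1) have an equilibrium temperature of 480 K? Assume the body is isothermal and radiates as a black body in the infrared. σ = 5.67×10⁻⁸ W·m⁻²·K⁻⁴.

d ≈ 9.54×10⁹ m

For an isothermal black-emitting sphere, (1−a)S·πr² = σ·4πr²·T⁴ ⇒ S = 4σT⁴/(1−a).
S = 4·5.67×10⁻⁸·(480)⁴/0.830 = 14510 W/m².
Flux falls as S = L/(4πd²), so d = √(L/(4πS)) = √(1.66×10²⁵/(4π·14510)).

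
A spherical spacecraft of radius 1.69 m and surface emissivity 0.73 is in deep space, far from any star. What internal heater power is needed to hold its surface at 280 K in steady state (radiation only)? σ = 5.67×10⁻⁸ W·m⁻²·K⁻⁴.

P ≈ 9130 W

P = εσ·4πr²·T⁴.
4πr² = 35.89 m²; T⁴ = 6.147×10⁹ K⁴.
P = 0.73·5.67×10⁻⁸·35.89·6.147×10⁹.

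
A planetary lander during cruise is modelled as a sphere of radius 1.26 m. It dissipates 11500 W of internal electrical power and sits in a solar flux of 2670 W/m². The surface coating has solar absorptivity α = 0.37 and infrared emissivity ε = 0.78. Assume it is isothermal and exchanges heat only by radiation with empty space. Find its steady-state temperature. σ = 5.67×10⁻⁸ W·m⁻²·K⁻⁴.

T ≈ 369 K

At steady state, absorbed solar power + internal power = radiated power.
Absorbed: α·S·A_cross = 0.37·2670·4.988 = 4927 W (cross-section πr²).
Total input = 4927 + 11500 = 16430 W.
Radiated: εσ·A_surf·T⁴ with A_surf = 4πr² = 19.95 m².
T⁴ = 16430/(0.78·5.67×10⁻⁸·19.95) = 1.862×10¹⁰ K⁴.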